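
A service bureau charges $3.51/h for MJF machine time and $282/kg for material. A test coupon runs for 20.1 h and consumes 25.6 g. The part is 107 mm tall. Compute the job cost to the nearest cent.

$77.77

Time charge = 3.51 × 20.1 = $70.551.
Material cost = 282 × 25.6/1000 = $7.2192.
Total = 70.551 + 7.2192 = 77.7702 ≈ $77.77.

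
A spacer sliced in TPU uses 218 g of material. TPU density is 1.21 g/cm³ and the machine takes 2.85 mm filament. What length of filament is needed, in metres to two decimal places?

Extruded volume: 218/1.21 = 180.1653 cm³ (180165.3 mm³).
A = π r² = π × 1.425² = 6.3794 mm².
Length = 180165.3 / 6.3794 = 28241.73 mm = 28.24 m.

28.24 m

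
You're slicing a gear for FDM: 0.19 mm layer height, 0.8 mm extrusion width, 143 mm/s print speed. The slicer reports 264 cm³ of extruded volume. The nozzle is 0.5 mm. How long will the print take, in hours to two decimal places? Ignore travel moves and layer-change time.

Line area: 0.19 × 0.8 → 0.152 mm².
Path length: 264000 mm³ / 0.152 mm² → 1736842.1 mm.
Print-move time: 1736842.1 / 143 → 12145.7 s.
That's 12145.7 s → 3.37 hours.

3.37 hours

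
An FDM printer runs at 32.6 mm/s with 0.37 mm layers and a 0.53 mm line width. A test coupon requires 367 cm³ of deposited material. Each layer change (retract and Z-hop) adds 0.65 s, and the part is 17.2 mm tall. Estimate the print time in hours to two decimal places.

15.96 hours

Bead cross-section: 0.37 × 0.53 → 0.1961 mm².
Toolpath length = 367 cm³ / 0.1961 mm² = 367000 / 0.1961 = 1871494.1 mm.
Extrusion time: 1871494.1 / 32.6 → 57407.8 s.
Layers = ⌈17.2/0.37⌉ = 47.
Z-hop total = 47 × 0.65, so 30.55 s.
Total = 57407.8 + 30.55 = 57438.35 s = 15.96 hours.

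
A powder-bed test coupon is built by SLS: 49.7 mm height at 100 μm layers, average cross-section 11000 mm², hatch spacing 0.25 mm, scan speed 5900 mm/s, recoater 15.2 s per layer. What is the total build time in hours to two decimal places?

3.13 hours

Layers = ⌈49.7/0.1⌉ = 497.
Hatch length per layer = 11000 / 0.25 = 44000 mm.
Laser time per layer = 44000 / 5900 = 7.4576 s.
Layer cycle: 7.4576 + 15.2 → 22.6576 s.
497 layers × 22.6576 s/layer = 11260.8272 s, i.e. 3.13 hours.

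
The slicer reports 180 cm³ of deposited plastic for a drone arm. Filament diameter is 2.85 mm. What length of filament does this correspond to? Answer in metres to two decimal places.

Cross-section of 2.85 mm filament: π·(2.85/2)² = 6.3794 mm².
Length = 180 cm³ / 6.3794 mm² = 180000 / 6.3794 = 28215.82 mm = 28.22 m.

28.22 m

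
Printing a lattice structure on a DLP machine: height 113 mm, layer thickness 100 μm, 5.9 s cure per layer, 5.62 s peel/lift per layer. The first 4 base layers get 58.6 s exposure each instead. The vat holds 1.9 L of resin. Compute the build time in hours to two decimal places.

Layer count = ceil(113 / 0.1) = 1130.
Bottom layers = 4 × (58.6 + 5.62), so 256.88 s.
Regular layers = 1126 × (5.9 + 5.62), so 12971.52 s.
Sum: 256.88 + 12971.52 = 13228.4 s → 3.67 hours.

3.67 hours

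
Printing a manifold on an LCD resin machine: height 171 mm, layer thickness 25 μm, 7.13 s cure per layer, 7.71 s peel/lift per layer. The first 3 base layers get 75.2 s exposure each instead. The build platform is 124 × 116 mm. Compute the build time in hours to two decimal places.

28.25 hours

Number of layers: 171 / 0.025 → 6840 (rounded up).
Burn-in layers: 3 × (75.2 + 7.71) → 248.73 s.
Normal layers: 6837 × (7.13 + 7.71) → 101461.08 s.
Total = 248.73 + 101461.08 = 101709.81 s = 28.25 hours.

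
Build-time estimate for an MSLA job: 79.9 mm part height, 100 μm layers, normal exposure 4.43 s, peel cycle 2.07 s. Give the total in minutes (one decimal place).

86.6 minutes

Layer count = ceil(79.9 / 0.1) = 799.
Cycle time: 4.43 + 2.07 → 6.5 s.
Build time: 799 × 6.5 s = 5193.5 s, i.e. 86.6 minutes.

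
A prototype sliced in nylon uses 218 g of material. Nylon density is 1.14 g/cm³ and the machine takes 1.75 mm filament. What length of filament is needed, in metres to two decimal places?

79.50 m

Volume = 218 g / 1.14 g·cm⁻³ = 191.2281 cm³ = 191228.1 mm³.
Filament cross-section = π × (1.75/2)² = 2.4053 mm².
L = V/A = 191228.1/2.4053 = 79502.81 mm → 79.50 m.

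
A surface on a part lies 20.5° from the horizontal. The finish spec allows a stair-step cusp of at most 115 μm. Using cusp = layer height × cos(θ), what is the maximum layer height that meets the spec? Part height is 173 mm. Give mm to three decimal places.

0.123 mm

cos(20.5°) = 0.9367; t_max = 0.115/0.9367 = 0.123 mm.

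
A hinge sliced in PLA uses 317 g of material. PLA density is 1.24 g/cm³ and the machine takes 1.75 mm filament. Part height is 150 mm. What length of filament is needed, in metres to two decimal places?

Volume = 317 g / 1.24 g·cm⁻³ = 255.6452 cm³ = 255645.2 mm³.
A = π r² = π × 0.875² = 2.4053 mm².
Length = 255645.2 / 2.4053 = 106284.12 mm = 106.28 m.

106.28 m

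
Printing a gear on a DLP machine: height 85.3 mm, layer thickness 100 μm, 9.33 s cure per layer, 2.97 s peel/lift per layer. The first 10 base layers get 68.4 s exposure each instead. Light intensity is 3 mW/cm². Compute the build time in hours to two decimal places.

3.08 hours

Layers = ⌈85.3/0.1⌉ = 853.
Base layers: 10 × (68.4 + 2.97) → 713.7 s.
Normal layers = 843 × (9.33 + 2.97) = 10368.9 s.
Sum: 713.7 + 10368.9 = 11082.6 s → 3.08 hours.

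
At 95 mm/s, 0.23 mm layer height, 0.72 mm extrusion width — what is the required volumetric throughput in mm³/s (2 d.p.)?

15.73

Extrusion cross-section = 0.23 × 0.72, so 0.1656 mm².
Volumetric flow = 95 × 0.1656 = 15.73 mm³/s.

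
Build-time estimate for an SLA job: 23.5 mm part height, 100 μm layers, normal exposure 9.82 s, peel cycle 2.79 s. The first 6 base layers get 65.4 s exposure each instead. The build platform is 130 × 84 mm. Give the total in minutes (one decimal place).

Layers = ⌈23.5/0.1⌉ = 235.
Base layers = 6 × (65.4 + 2.79), so 409.14 s.
Remaining layers = 229 × (9.82 + 2.79) = 2887.69 s.
Total = 409.14 + 2887.69 = 3296.83 s = 54.9 minutes.

54.9 minutes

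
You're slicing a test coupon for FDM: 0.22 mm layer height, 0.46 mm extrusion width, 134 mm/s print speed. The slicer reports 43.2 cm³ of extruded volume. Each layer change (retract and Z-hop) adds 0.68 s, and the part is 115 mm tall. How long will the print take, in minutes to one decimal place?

59.0 minutes

Extrusion cross-section = 0.22 × 0.46, so 0.1012 mm².
Total extruded path = 43200/0.1012 = 426877.5 mm.
Time extruding = 426877.5 / 134, so 3185.7 s.
Layers = ⌈115/0.22⌉ = 523.
Non-print overhead = 523 × 0.68 = 355.64 s.
Altogether 3185.7 + 355.64 = 3541.34 s, i.e. 59.0 minutes.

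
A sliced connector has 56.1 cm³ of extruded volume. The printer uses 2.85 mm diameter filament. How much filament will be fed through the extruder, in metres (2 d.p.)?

8.79 m

A = π r² = π × 1.425² = 6.3794 mm².
L = 56100 mm³ / 6.3794 mm² = 8793.93 mm, i.e. 8.79 m.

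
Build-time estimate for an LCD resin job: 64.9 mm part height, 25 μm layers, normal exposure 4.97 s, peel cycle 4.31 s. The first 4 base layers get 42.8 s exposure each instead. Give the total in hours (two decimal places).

6.73 hours

Number of layers: 64.9 / 0.025 → 2596 (rounded up).
Bottom layers: 4 × (42.8 + 4.31) → 188.44 s.
Regular layers = 2592 × (4.97 + 4.31), so 24053.76 s.
Sum: 188.44 + 24053.76 = 24242.2 s → 6.73 hours.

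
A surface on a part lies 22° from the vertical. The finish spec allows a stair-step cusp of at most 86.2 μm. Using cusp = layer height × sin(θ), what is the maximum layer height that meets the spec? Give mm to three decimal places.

0.230 mm

t = h_c / sin θ = 0.0862 / 0.3746 = 0.230 mm.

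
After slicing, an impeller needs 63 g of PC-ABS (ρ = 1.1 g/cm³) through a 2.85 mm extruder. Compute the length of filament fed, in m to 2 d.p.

8.98 m

Extruded volume: 63/1.1 = 57.2727 cm³ (57272.7 mm³).
Cross-section of 2.85 mm filament: π·(2.85/2)² = 6.3794 mm².
Length = 57272.7 / 6.3794 = 8977.76 mm = 8.98 m.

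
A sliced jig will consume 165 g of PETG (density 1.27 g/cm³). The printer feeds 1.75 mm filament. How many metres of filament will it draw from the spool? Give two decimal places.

54.01 m

Volume = 165 g / 1.27 g·cm⁻³ = 129.9213 cm³ = 129921.3 mm³.
A = π r² = π × 0.875² = 2.4053 mm².
Length = 129921.3 / 2.4053 = 54014.59 mm = 54.01 m.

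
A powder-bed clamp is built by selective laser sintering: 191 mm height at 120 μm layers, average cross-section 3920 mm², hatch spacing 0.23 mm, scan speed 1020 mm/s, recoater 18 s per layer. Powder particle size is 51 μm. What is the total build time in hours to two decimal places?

Layer count = ceil(191 / 0.12) = 1592.
Hatch length per layer = 3920 / 0.23 = 17043.5 mm.
Per-layer scan time = 17043.5 / 1020, so 16.7093 s.
Per-layer time: 16.7093 + 18 → 34.7093 s.
1592 layers × 34.7093 s/layer = 55257.2056 s, i.e. 15.35 hours.

15.35 hours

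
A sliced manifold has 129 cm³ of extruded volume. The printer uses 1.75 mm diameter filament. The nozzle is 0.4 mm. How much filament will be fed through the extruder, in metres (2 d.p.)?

Filament cross-section = π × (1.75/2)² = 2.4053 mm².
L = 129000 mm³ / 2.4053 mm² = 53631.56 mm, i.e. 53.63 m.

53.63 m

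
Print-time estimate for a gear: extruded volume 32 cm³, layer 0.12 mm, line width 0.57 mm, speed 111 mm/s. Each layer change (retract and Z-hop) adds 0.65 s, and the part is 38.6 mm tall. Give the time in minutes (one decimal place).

Bead cross-section = 0.12 × 0.57 = 0.0684 mm².
Total extruded path = 32000/0.0684 = 467836.3 mm.
Print-move time = 467836.3 / 111, so 4214.7 s.
Number of layers: 38.6 / 0.12 → 322 (rounded up).
Non-print overhead = 322 × 0.65 = 209.3 s.
Altogether 4214.7 + 209.3 = 4424 s, i.e. 73.7 minutes.

73.7 minutes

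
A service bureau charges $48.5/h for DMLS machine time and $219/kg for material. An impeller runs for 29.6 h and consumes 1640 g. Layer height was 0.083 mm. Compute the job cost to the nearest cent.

Time charge = 48.5 × 29.6 = $1435.60.
Material charge = 219 × 1640/1000 = $359.16.
Job cost: 1435.60 + 359.16 = $1794.76.

$1794.76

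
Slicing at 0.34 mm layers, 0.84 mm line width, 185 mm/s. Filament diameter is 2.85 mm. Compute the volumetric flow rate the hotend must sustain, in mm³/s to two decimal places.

52.84

A: 0.34 × 0.84 → 0.2856 mm².
Q = v·A = 185 × 0.2856 = 52.84 mm³/s.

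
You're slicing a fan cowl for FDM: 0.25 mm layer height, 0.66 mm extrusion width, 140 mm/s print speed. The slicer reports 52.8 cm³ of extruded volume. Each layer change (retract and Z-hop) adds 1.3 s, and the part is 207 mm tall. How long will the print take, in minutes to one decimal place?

56.0 minutes

Line area = 0.25 × 0.66 = 0.165 mm².
Total extruded path = 52800/0.165 = 320000 mm.
Extrusion time = 320000 / 140 = 2285.7 s.
Layer count = ceil(207 / 0.25) = 828.
Non-print overhead = 828 × 1.3 = 1076.4 s.
Total = 2285.7 + 1076.4 = 3362.1 s = 56.0 minutes.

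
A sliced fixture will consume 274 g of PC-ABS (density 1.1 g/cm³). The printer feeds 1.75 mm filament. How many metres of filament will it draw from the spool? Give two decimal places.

Volume = 274 g / 1.1 g·cm⁻³ = 249.0909 cm³ = 249090.9 mm³.
Cross-section of 1.75 mm filament: π·(1.75/2)² = 2.4053 mm².
Length = 249090.9 / 2.4053 = 103559.18 mm = 103.56 m.

103.56 m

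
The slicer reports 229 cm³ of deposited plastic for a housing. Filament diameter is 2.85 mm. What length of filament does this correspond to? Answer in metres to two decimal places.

35.90 m

Cross-section of 2.85 mm filament: π·(2.85/2)² = 6.3794 mm².
L = 229000 mm³ / 6.3794 mm² = 35896.79 mm, i.e. 35.90 m.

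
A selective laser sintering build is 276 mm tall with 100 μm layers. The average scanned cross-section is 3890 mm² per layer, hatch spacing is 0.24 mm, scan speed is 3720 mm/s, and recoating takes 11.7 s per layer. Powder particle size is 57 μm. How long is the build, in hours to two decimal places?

Layer count = ceil(276 / 0.1) = 2760.
Scan path per layer: 3890 / 0.24 → 16208.3 mm.
Per-layer scan time = 16208.3 / 3720 = 4.3571 s.
Per-layer time = 4.3571 + 11.7, so 16.0571 s.
Total: 2760 × 16.0571 s = 44317.596 s → 12.31 hours.

12.31 hours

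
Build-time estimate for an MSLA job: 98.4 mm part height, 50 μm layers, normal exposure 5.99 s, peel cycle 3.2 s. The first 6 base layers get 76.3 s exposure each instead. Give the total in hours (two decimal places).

5.14 hours

Layer count = ceil(98.4 / 0.05) = 1968.
Bottom layers = 6 × (76.3 + 3.2), so 477 s.
Normal layers: 1962 × (5.99 + 3.2) → 18030.78 s.
Total = 477 + 18030.78 = 18507.78 s = 5.14 hours.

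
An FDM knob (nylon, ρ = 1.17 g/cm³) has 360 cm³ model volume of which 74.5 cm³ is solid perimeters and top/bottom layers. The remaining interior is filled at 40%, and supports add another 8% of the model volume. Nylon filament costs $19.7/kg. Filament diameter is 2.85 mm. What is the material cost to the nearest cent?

Interior volume = 360 − 74.5, so 285.5 cm³.
Deposited infill = 0.40 × 285.5 = 114.2 cm³.
Support = 0.08 × 360, so 28.8 cm³.
Total extruded = 74.5 + 114.2 + 28.8, so 217.5 cm³.
Mass: 217.5 × 1.17 → 254.475 g.
Cost = 254.475 g / 1000 × $19.7/kg = $5.01.

$5.01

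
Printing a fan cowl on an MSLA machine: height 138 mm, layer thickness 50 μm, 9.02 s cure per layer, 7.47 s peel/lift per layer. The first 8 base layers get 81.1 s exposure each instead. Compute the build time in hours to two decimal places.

Layer count = ceil(138 / 0.05) = 2760.
Bottom layers = 8 × (81.1 + 7.47) = 708.56 s.
Normal layers = 2752 × (9.02 + 7.47), so 45380.48 s.
Sum: 708.56 + 45380.48 = 46089.04 s → 12.80 hours.

12.80 hours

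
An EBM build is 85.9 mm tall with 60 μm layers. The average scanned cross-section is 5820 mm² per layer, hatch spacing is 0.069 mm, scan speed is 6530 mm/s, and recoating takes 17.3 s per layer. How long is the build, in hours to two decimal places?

Layers = ⌈85.9/0.06⌉ = 1432.
Per-layer scan distance = 5820 / 0.069 = 84347.8 mm.
Scan time per layer: 84347.8 / 6530 → 12.917 s.
Per-layer time: 12.917 + 17.3 → 30.217 s.
Total: 1432 × 30.217 s = 43270.744 s → 12.02 hours.

12.02 hours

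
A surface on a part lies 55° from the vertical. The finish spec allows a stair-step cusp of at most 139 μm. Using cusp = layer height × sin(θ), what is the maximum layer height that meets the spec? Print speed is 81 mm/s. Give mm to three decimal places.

Layer height = cusp / sin(55°) = 0.139 / 0.8192 = 0.170 mm.

0.170 mm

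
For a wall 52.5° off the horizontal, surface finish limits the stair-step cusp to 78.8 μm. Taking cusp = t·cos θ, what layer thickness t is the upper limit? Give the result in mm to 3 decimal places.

Layer height = cusp / cos(52.5°) = 0.0788 / 0.6088 = 0.129 mm.

0.129 mm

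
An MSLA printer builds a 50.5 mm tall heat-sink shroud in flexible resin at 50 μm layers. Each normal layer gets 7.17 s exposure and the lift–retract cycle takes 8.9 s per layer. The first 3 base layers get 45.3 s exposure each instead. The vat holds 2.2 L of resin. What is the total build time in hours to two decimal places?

Layers = ⌈50.5/0.05⌉ = 1010.
Burn-in layers = 3 × (45.3 + 8.9) = 162.6 s.
Remaining layers: 1007 × (7.17 + 8.9) → 16182.49 s.
Total = 162.6 + 16182.49 = 16345.09 s = 4.54 hours.

4.54 hours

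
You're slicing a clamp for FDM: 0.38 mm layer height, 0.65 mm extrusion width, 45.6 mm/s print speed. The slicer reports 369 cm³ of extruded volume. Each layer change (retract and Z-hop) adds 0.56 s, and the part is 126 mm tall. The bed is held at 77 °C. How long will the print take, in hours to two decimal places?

Extrusion cross-section = 0.38 × 0.65 = 0.247 mm².
Total extruded path = 369000/0.247 = 1493927.1 mm.
Print-move time: 1493927.1 / 45.6 → 32761.6 s.
Layer count = ceil(126 / 0.38) = 332.
Layer-change overhead = 332 × 0.56, so 185.92 s.
Total = 32761.6 + 185.92 = 32947.52 s = 9.15 hours.

9.15 hours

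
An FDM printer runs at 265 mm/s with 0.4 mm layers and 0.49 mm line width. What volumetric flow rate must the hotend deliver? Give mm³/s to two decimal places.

Bead cross-section = 0.4 × 0.49, so 0.196 mm².
Volumetric flow = 265 × 0.196 = 51.94 mm³/s.

51.94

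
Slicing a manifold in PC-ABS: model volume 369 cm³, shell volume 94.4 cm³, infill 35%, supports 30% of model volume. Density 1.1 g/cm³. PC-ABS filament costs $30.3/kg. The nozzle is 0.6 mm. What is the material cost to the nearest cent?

Infill region = 369 − 94.4 = 274.6 cm³.
Infill volume = 0.35 × 274.6, so 96.11 cm³.
Support = 0.30 × 369, so 110.7 cm³.
Deposited volume = 94.4 + 96.11 + 110.7 = 301.21 cm³.
Mass = 301.21 × 1.1, so 331.331 g.
Cost = 331.331 g / 1000 × $30.3/kg = $10.04.

$10.04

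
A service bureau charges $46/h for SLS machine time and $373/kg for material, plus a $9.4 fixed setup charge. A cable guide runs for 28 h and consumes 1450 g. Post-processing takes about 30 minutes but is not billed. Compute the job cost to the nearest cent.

Machine cost = 46 × 28 = $1288.00.
Feedstock cost: 373 × 1450/1000 → $540.85.
Total = 1288.00 + 540.85 + 9.4 = $1838.25.

$1838.25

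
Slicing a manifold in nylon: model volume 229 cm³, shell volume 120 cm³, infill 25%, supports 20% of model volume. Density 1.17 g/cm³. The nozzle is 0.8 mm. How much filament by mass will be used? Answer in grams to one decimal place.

225.9 g

Interior volume = 229 − 120 = 109 cm³.
Deposited infill = 0.25 × 109, so 27.25 cm³.
Support: 0.20 × 229 → 45.8 cm³.
Deposited volume = 120 + 27.25 + 45.8, so 193.05 cm³.
Mass = 193.05 × 1.17 = 225.8685 g.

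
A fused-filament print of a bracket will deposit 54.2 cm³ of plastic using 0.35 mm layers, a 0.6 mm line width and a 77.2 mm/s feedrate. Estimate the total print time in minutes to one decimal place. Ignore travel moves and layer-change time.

55.7 minutes

Extrusion cross-section: 0.35 × 0.6 → 0.21 mm².
Toolpath length = 54.2 cm³ / 0.21 mm² = 54200 / 0.21 = 258095.2 mm.
Print-move time = 258095.2 / 77.2, so 3343.2 s.
3343.2 s = 55.7 minutes.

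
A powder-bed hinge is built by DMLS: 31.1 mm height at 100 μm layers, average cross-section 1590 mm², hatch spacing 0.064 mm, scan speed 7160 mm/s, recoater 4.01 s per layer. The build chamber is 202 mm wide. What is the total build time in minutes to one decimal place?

Layers = ⌈31.1/0.1⌉ = 311.
Per-layer scan distance: 1590 / 0.064 → 24843.8 mm.
Scan time per layer = 24843.8 / 7160 = 3.4698 s.
Per-layer time: 3.4698 + 4.01 → 7.4798 s.
311 layers × 7.4798 s/layer = 2326.2178 s, i.e. 38.8 minutes.

38.8 minutes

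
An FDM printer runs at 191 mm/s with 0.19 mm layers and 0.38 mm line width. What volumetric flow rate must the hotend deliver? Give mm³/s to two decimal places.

A: 0.19 × 0.38 → 0.0722 mm².
Q = v·A = 191 × 0.0722 = 13.79 mm³/s.

13.79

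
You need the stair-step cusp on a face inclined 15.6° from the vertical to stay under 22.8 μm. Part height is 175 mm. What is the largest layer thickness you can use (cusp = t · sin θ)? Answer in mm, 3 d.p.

0.085 mm

sin(15.6°) = 0.2689; t_max = 0.0228/0.2689 = 0.085 mm.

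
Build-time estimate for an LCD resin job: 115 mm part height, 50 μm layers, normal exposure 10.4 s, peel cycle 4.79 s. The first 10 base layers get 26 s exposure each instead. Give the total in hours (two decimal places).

9.75 hours

Layers = ⌈115/0.05⌉ = 2300.
Bottom layers = 10 × (26 + 4.79), so 307.9 s.
Regular layers = 2290 × (10.4 + 4.79), so 34785.1 s.
Total = 307.9 + 34785.1 = 35093 s = 9.75 hours.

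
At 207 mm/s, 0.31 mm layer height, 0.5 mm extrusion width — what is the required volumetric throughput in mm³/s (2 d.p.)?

A: 0.31 × 0.5 → 0.155 mm².
Q = v·A = 207 × 0.155 = 32.09 mm³/s.

32.09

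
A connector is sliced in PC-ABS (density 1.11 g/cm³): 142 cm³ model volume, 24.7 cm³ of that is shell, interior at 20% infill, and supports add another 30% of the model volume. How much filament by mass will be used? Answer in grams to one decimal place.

100.7 g

Volume inside the shell = 142 − 24.7, so 117.3 cm³.
Deposited infill = 0.20 × 117.3, so 23.46 cm³.
Support = 0.30 × 142 = 42.6 cm³.
Total printed volume: 24.7 + 23.46 + 42.6 → 90.76 cm³.
Mass = 90.76 × 1.11, so 100.7436 g.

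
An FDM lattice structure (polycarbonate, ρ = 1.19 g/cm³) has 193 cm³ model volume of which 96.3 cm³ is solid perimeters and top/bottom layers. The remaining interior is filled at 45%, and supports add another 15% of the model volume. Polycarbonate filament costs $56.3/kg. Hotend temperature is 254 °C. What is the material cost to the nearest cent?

$11.31

Infill region = 193 − 96.3 = 96.7 cm³.
Deposited infill = 0.45 × 96.7 = 43.515 cm³.
Support = 0.15 × 193 = 28.95 cm³.
Total extruded = 96.3 + 43.515 + 28.95, so 168.765 cm³.
Mass: 168.765 × 1.19 → 200.83035 g.
Cost = 200.83035 g / 1000 × $56.3/kg = $11.31.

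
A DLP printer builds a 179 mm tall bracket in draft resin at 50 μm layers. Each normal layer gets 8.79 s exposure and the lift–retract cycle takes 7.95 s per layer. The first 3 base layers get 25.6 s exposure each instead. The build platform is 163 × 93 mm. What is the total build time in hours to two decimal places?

16.66 hours

Layers = ⌈179/0.05⌉ = 3580.
Burn-in layers: 3 × (25.6 + 7.95) → 100.65 s.
Remaining layers = 3577 × (8.79 + 7.95), so 59878.98 s.
Total = 100.65 + 59878.98 = 59979.63 s = 16.66 hours.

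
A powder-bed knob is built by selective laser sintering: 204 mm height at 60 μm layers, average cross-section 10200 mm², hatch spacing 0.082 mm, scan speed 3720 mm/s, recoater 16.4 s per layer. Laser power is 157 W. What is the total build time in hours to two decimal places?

Layers = ⌈204/0.06⌉ = 3400.
Per-layer scan distance: 10200 / 0.082 → 124390.2 mm.
Per-layer scan time: 124390.2 / 3720 → 33.4382 s.
Per-layer time = 33.4382 + 16.4, so 49.8382 s.
3400 layers × 49.8382 s/layer = 169449.88 s, i.e. 47.07 hours.

47.07 hours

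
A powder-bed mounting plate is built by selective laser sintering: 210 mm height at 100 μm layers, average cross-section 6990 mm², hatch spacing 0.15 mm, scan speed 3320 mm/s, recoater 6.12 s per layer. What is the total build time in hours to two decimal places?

Layer count = ceil(210 / 0.1) = 2100.
Scan path per layer = 6990 / 0.15 = 46600 mm.
Scan time per layer = 46600 / 3320, so 14.0361 s.
Layer cycle = 14.0361 + 6.12 = 20.1561 s.
2100 layers × 20.1561 s/layer = 42327.81 s, i.e. 11.76 hours.

11.76 hours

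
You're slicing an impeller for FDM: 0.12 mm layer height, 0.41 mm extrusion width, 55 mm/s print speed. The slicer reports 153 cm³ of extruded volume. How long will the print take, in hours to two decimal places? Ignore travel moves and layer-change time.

Bead cross-section = 0.12 × 0.41 = 0.0492 mm².
Path length: 153000 mm³ / 0.0492 mm² → 3109756.1 mm.
Print-move time: 3109756.1 / 55 → 56541 s.
That's 56541 s → 15.71 hours.

15.71 hours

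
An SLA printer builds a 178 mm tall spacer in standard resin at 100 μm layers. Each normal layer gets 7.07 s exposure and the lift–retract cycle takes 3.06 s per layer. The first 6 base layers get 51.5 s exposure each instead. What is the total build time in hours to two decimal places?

Number of layers: 178 / 0.1 → 1780 (rounded up).
Bottom layers = 6 × (51.5 + 3.06) = 327.36 s.
Normal layers = 1774 × (7.07 + 3.06) = 17970.62 s.
Sum: 327.36 + 17970.62 = 18297.98 s → 5.08 hours.

5.08 hours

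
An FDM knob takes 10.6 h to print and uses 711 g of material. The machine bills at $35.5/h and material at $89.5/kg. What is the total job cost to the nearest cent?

Time charge = 35.5 × 10.6 = $376.30.
Material cost = 89.5 × 711/1000, so $63.6345.
Job cost: 376.30 + 63.6345 = 439.9345 ≈ $439.93.

$439.93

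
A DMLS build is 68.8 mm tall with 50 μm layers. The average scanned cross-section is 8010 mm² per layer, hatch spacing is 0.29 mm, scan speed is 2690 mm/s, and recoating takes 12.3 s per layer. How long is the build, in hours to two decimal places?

Layer count = ceil(68.8 / 0.05) = 1376.
Per-layer scan distance = 8010 / 0.29 = 27620.7 mm.
Scan time per layer = 27620.7 / 2690, so 10.2679 s.
Layer cycle: 10.2679 + 12.3 → 22.5679 s.
Build time = 1376 × 22.5679 = 31053.4304 s = 8.63 hours.

8.63 hours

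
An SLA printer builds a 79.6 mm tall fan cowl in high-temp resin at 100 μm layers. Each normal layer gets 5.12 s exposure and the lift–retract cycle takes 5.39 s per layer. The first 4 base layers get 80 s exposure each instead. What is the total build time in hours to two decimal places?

Layers = ⌈79.6/0.1⌉ = 796.
Bottom layers: 4 × (80 + 5.39) → 341.56 s.
Normal layers: 792 × (5.12 + 5.39) → 8323.92 s.
Sum: 341.56 + 8323.92 = 8665.48 s → 2.41 hours.

2.41 hours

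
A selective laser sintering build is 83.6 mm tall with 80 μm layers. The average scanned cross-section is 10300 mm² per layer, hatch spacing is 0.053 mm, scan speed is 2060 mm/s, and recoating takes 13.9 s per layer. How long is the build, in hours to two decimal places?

Layers = ⌈83.6/0.08⌉ = 1045.
Scan path per layer = 10300 / 0.053 = 194339.6 mm.
Per-layer scan time = 194339.6 / 2060 = 94.3396 s.
Layer cycle = 94.3396 + 13.9, so 108.2396 s.
Build time = 1045 × 108.2396 = 113110.382 s = 31.42 hours.

31.42 hours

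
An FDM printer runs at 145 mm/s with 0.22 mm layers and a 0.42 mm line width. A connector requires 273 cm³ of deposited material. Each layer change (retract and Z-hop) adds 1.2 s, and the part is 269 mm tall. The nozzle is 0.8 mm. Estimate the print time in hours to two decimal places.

6.07 hours

Extrusion cross-section = 0.22 × 0.42, so 0.0924 mm².
Total extruded path = 273000/0.0924 = 2954545.5 mm.
Time extruding: 2954545.5 / 145 → 20376.2 s.
Layers = ⌈269/0.22⌉ = 1223.
Layer-change overhead = 1223 × 1.2, so 1467.6 s.
Altogether 20376.2 + 1467.6 = 21843.8 s, i.e. 6.07 hours.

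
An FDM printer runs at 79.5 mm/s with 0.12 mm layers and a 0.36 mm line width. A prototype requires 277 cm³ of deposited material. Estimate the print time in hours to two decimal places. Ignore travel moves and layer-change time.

Extrusion cross-section: 0.12 × 0.36 → 0.0432 mm².
Path length: 277000 mm³ / 0.0432 mm² → 6412037 mm.
Print-move time = 6412037 / 79.5 = 80654.6 s.
In the requested units: 80654.6 s = 22.40 hours.

22.40 hours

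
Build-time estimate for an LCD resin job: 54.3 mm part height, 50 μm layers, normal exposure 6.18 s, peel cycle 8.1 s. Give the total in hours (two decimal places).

Layers = ⌈54.3/0.05⌉ = 1086.
Per-layer time: 6.18 + 8.1 → 14.28 s.
Total = 1086 × 14.28 = 15508.08 s = 4.31 hours.

4.31 hours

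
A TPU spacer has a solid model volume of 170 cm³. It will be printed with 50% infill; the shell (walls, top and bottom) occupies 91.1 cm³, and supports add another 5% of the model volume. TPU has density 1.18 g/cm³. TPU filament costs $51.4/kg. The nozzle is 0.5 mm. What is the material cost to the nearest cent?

Interior volume = 170 − 91.1, so 78.9 cm³.
Deposited infill = 0.50 × 78.9 = 39.45 cm³.
Support = 0.05 × 170, so 8.5 cm³.
Total printed volume = 91.1 + 39.45 + 8.5 = 139.05 cm³.
Mass: 139.05 × 1.18 → 164.079 g.
At $51.4/kg: 164.079/1000 × 51.4 = $8.43.

$8.43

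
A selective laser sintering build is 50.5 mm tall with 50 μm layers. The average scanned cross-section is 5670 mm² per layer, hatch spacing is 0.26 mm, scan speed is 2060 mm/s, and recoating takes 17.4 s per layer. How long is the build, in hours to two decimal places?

Layer count = ceil(50.5 / 0.05) = 1010.
Scan path per layer: 5670 / 0.26 → 21807.7 mm.
Laser time per layer = 21807.7 / 2060 = 10.5863 s.
Layer cycle = 10.5863 + 17.4, so 27.9863 s.
Total: 1010 × 27.9863 s = 28266.163 s → 7.85 hours.

7.85 hours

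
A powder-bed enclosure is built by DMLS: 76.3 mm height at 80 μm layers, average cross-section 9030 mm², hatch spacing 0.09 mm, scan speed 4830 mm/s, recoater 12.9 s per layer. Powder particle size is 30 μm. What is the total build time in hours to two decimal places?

8.92 hours

Layer count = ceil(76.3 / 0.08) = 954.
Per-layer scan distance = 9030 / 0.09 = 100333.3 mm.
Scan time per layer = 100333.3 / 4830 = 20.7729 s.
Per-layer time: 20.7729 + 12.9 → 33.6729 s.
Total: 954 × 33.6729 s = 32123.9466 s → 8.92 hours.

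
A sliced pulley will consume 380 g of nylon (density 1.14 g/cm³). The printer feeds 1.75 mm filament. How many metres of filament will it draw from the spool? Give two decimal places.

138.58 m

Volume = 380 g / 1.14 g·cm⁻³ = 333.3333 cm³ = 333333.3 mm³.
A = π r² = π × 0.875² = 2.4053 mm².
L = V/A = 333333.3/2.4053 = 138582.84 mm → 138.58 m.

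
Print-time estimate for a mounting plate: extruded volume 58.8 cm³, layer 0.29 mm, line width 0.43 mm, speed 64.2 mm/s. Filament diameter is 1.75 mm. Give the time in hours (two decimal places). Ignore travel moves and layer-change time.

Extrusion cross-section = 0.29 × 0.43, so 0.1247 mm².
Total extruded path = 58800/0.1247 = 471531.7 mm.
Time extruding = 471531.7 / 64.2 = 7344.7 s.
7344.7 s = 2.04 hours.

2.04 hours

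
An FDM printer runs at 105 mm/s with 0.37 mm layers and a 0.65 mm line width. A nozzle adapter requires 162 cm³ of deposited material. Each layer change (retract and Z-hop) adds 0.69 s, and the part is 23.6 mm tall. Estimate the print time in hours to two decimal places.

Line area = 0.37 × 0.65, so 0.2405 mm².
Path length: 162000 mm³ / 0.2405 mm² → 673596.7 mm.
Print-move time: 673596.7 / 105 → 6415.2 s.
Layer count = ceil(23.6 / 0.37) = 64.
Non-print overhead = 64 × 0.69 = 44.16 s.
Total = 6415.2 + 44.16 = 6459.36 s = 1.79 hours.

1.79 hours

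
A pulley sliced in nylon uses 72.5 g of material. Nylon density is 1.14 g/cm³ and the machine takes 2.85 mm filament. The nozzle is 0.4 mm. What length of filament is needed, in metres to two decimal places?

Extruded volume: 72.5/1.14 = 63.5965 cm³ (63596.5 mm³).
Cross-section of 2.85 mm filament: π·(2.85/2)² = 6.3794 mm².
L = V/A = 63596.5/6.3794 = 9969.04 mm → 9.97 m.

9.97 m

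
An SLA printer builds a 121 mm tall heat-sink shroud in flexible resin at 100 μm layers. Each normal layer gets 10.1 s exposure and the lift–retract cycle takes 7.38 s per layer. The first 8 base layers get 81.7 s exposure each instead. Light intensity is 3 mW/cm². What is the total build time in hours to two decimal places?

6.03 hours

Layers = ⌈121/0.1⌉ = 1210.
Base layers = 8 × (81.7 + 7.38) = 712.64 s.
Remaining layers: 1202 × (10.1 + 7.38) → 21010.96 s.
Sum: 712.64 + 21010.96 = 21723.6 s → 6.03 hours.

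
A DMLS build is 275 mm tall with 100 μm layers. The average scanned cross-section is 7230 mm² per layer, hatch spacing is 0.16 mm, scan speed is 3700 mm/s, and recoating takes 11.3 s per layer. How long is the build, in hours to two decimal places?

17.96 hours

Number of layers: 275 / 0.1 → 2750 (rounded up).
Scan path per layer: 7230 / 0.16 → 45187.5 mm.
Scan time per layer = 45187.5 / 3700 = 12.2128 s.
Per-layer time = 12.2128 + 11.3 = 23.5128 s.
Build time = 2750 × 23.5128 = 64660.2 s = 17.96 hours.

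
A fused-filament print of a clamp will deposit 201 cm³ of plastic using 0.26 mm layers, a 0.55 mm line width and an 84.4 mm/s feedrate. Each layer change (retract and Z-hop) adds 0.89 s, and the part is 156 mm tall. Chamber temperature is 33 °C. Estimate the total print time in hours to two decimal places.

Bead cross-section = 0.26 × 0.55 = 0.143 mm².
Toolpath length = 201 cm³ / 0.143 mm² = 201000 / 0.143 = 1405594.4 mm.
Print-move time = 1405594.4 / 84.4 = 16654 s.
Layers = ⌈156/0.26⌉ = 600.
Non-print overhead = 600 × 0.89 = 534 s.
Altogether 16654 + 534 = 17188 s, i.e. 4.77 hours.

4.77 hours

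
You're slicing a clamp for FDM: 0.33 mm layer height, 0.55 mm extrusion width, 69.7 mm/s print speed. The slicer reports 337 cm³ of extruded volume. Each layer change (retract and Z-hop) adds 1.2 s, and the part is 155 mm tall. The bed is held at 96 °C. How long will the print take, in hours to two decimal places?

Bead cross-section: 0.33 × 0.55 → 0.1815 mm².
Path length: 337000 mm³ / 0.1815 mm² → 1856749.3 mm.
Print-move time = 1856749.3 / 69.7 = 26639.2 s.
Layer count = ceil(155 / 0.33) = 470.
Z-hop total = 470 × 1.2, so 564 s.
Altogether 26639.2 + 564 = 27203.2 s, i.e. 7.56 hours.

7.56 hours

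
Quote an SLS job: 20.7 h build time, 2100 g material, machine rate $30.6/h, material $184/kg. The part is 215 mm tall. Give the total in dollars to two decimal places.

Time charge = 30.6 × 20.7 = $633.42.
Material charge: 184 × 2100/1000 → $386.40.
Job cost: 633.42 + 386.40 = $1019.82.

$1019.82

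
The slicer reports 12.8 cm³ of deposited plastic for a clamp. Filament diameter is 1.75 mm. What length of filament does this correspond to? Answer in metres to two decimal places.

5.32 m

A = π r² = π × 0.875² = 2.4053 mm².
Length = 12.8 cm³ / 2.4053 mm² = 12800 / 2.4053 = 5321.58 mm = 5.32 m.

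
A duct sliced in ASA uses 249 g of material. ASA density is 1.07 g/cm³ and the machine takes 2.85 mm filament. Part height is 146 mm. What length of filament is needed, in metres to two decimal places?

Extruded volume: 249/1.07 = 232.7103 cm³ (232710.3 mm³).
A = π r² = π × 1.425² = 6.3794 mm².
Length = 232710.3 / 6.3794 = 36478.4 mm = 36.48 m.

36.48 m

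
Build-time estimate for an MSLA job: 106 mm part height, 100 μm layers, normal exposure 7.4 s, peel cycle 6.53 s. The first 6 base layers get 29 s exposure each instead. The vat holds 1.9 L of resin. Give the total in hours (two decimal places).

Layers = ⌈106/0.1⌉ = 1060.
Bottom layers = 6 × (29 + 6.53) = 213.18 s.
Regular layers = 1054 × (7.4 + 6.53) = 14682.22 s.
Sum: 213.18 + 14682.22 = 14895.4 s → 4.14 hours.

4.14 hours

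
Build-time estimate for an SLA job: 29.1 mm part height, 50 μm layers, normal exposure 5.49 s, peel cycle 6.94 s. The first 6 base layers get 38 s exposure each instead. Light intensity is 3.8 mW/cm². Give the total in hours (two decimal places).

Layers = ⌈29.1/0.05⌉ = 582.
Base layers = 6 × (38 + 6.94) = 269.64 s.
Regular layers = 576 × (5.49 + 6.94) = 7159.68 s.
Total = 269.64 + 7159.68 = 7429.32 s = 2.06 hours.

2.06 hours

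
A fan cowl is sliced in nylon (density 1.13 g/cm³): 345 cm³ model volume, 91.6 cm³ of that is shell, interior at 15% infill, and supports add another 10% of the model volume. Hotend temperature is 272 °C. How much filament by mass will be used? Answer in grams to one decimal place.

Interior volume = 345 − 91.6 = 253.4 cm³.
Deposited infill = 0.15 × 253.4, so 38.01 cm³.
Support = 0.10 × 345 = 34.5 cm³.
Deposited volume = 91.6 + 38.01 + 34.5 = 164.11 cm³.
Mass = 164.11 × 1.13, so 185.4443 g.

185.4 g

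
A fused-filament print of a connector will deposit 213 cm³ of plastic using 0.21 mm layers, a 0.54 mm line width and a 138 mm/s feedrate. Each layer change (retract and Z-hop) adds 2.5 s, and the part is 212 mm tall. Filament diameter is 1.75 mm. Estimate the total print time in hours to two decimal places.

Extrusion cross-section = 0.21 × 0.54 = 0.1134 mm².
Toolpath length = 213 cm³ / 0.1134 mm² = 213000 / 0.1134 = 1878306.9 mm.
Extrusion time: 1878306.9 / 138 → 13610.9 s.
Layers = ⌈212/0.21⌉ = 1010.
Layer-change overhead = 1010 × 2.5 = 2525 s.
Altogether 13610.9 + 2525 = 16135.9 s, i.e. 4.48 hours.

4.48 hours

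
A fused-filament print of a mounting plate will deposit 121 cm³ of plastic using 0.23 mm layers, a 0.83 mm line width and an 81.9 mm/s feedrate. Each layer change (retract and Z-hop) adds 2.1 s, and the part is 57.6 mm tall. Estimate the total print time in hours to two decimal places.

Line area = 0.23 × 0.83, so 0.1909 mm².
Toolpath length = 121 cm³ / 0.1909 mm² = 121000 / 0.1909 = 633839.7 mm.
Print-move time = 633839.7 / 81.9, so 7739.2 s.
Layer count = ceil(57.6 / 0.23) = 251.
Z-hop total = 251 × 2.1 = 527.1 s.
Total = 7739.2 + 527.1 = 8266.3 s = 2.30 hours.

2.30 hours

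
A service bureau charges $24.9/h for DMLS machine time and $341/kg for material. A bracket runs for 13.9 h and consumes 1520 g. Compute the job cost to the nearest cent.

Time charge = 24.9 × 13.9 = $346.11.
Material cost: 341 × 1520/1000 → $518.32.
Job cost: 346.11 + 518.32 = $864.43.

$864.43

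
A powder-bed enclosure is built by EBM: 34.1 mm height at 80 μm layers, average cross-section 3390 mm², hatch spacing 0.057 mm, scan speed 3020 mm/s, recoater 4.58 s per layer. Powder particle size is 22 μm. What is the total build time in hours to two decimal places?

Number of layers: 34.1 / 0.08 → 427 (rounded up).
Scan path per layer = 3390 / 0.057 = 59473.7 mm.
Scan time per layer: 59473.7 / 3020 → 19.6933 s.
Per-layer time: 19.6933 + 4.58 → 24.2733 s.
427 layers × 24.2733 s/layer = 10364.6991 s, i.e. 2.88 hours.

2.88 hours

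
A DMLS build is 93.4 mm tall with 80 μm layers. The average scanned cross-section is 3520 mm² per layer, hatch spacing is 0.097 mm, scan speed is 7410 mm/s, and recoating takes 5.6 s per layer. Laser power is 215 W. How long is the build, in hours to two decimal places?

3.41 hours

Layers = ⌈93.4/0.08⌉ = 1168.
Hatch length per layer = 3520 / 0.097, so 36288.7 mm.
Per-layer scan time = 36288.7 / 7410 = 4.8973 s.
Time per layer = 4.8973 + 5.6 = 10.4973 s.
Total: 1168 × 10.4973 s = 12260.8464 s → 3.41 hours.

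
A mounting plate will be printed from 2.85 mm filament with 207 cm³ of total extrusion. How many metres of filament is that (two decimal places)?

32.45 m

Cross-section of 2.85 mm filament: π·(2.85/2)² = 6.3794 mm².
L = 207000 mm³ / 6.3794 mm² = 32448.19 mm, i.e. 32.45 m.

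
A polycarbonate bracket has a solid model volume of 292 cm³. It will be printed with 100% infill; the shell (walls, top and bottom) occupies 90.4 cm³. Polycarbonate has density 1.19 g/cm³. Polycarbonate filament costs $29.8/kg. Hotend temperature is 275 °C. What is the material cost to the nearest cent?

$10.35

Volume inside the shell = 292 − 90.4 = 201.6 cm³.
Infill volume: 1.00 × 201.6 → 201.6 cm³.
Deposited volume: 90.4 + 201.6 → 292 cm³.
Mass = 292 × 1.19, so 347.48 g.
Cost = 347.48 g / 1000 × $29.8/kg = $10.35.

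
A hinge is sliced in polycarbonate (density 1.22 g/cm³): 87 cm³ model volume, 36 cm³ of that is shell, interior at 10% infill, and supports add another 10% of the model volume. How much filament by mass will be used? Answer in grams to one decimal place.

Infill region = 87 − 36, so 51 cm³.
Infill deposited: 0.10 × 51 → 5.1 cm³.
Support: 0.10 × 87 → 8.7 cm³.
Total extruded = 36 + 5.1 + 8.7 = 49.8 cm³.
Mass: 49.8 × 1.22 → 60.756 g.

60.8 g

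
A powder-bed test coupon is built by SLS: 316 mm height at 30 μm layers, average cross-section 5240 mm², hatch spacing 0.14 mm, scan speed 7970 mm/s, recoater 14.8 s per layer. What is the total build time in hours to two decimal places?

Layers = ⌈316/0.03⌉ = 10534.
Scan path per layer: 5240 / 0.14 → 37428.6 mm.
Laser time per layer: 37428.6 / 7970 → 4.6962 s.
Time per layer = 4.6962 + 14.8, so 19.4962 s.
Build time = 10534 × 19.4962 = 205372.9708 s = 57.05 hours.

57.05 hours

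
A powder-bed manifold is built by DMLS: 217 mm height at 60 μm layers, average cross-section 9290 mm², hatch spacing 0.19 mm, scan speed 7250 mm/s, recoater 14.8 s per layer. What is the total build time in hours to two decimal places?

Number of layers: 217 / 0.06 → 3617 (rounded up).
Scan path per layer: 9290 / 0.19 → 48894.7 mm.
Laser time per layer = 48894.7 / 7250 = 6.7441 s.
Time per layer: 6.7441 + 14.8 → 21.5441 s.
3617 layers × 21.5441 s/layer = 77925.0097 s, i.e. 21.65 hours.

21.65 hours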